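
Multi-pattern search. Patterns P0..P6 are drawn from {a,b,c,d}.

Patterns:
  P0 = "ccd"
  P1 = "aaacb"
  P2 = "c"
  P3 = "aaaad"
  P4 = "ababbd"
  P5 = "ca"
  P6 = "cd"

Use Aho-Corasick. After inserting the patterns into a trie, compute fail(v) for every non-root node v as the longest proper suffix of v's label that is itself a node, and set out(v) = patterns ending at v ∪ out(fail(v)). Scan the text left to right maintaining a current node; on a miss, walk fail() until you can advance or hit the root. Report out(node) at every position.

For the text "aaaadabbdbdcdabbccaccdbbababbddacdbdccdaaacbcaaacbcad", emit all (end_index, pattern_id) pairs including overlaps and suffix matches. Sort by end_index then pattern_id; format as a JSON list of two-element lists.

Construct AC machine:
Trie (insert patterns):
  n0 'ε': a→4 c→1
  n1 'c': a→16 c→2 d→17  [P2 ends]
  n2 'cc': d→3
  n3 'ccd': ·  [P0 ends]
  n4 'a': a→5 b→11
  n5 'aa': a→6
  n6 'aaa': a→9 c→7
  n7 'aaac': b→8
  n8 'aaacb': ·  [P1 ends]
  n9 'aaaa': d→10
  n10 'aaaad': ·  [P3 ends]
  n11 'ab': a→12
  n12 'aba': b→13
  n13 'abab': b→14
  n14 'ababb': d→15
  n15 'ababbd': ·  [P4 ends]
  n16 'ca': ·  [P5 ends]
  n17 'cd': ·  [P6 ends]

BFS fail/out derivation:
  fail(1) 'c': from fail(0)=0 chase 'c': 0 ⇒ 0;  out={2}∪out(0)={2}
  fail(4) 'a': from fail(0)=0 chase 'a': 0 ⇒ 0;  out=∅∪out(0)=∅
  fail(2) 'cc': from fail(1)=0 chase 'c': 0 ⇒ 1;  out=∅∪out(1)={2}
  fail(5) 'aa': from fail(4)=0 chase 'a': 0 ⇒ 4;  out=∅∪out(4)=∅
  fail(11) 'ab': from fail(4)=0 chase 'b': 0 ⇒ 0;  out=∅∪out(0)=∅
  fail(16) 'ca': from fail(1)=0 chase 'a': 0 ⇒ 4;  out={5}∪out(4)={5}
  fail(17) 'cd': from fail(1)=0 chase 'd': 0 ⇒ 0;  out={6}∪out(0)={6}
  fail(3) 'ccd': from fail(2)=1 chase 'd': 1 ⇒ 17;  out={0}∪out(17)={0,6}
  fail(6) 'aaa': from fail(5)=4 chase 'a': 4 ⇒ 5;  out=∅∪out(5)=∅
  fail(12) 'aba': from fail(11)=0 chase 'a': 0 ⇒ 4;  out=∅∪out(4)=∅
  fail(7) 'aaac': from fail(6)=5 chase 'c': 5→4→0 ⇒ 1;  out=∅∪out(1)={2}
  fail(9) 'aaaa': from fail(6)=5 chase 'a': 5 ⇒ 6;  out=∅∪out(6)=∅
  fail(13) 'abab': from fail(12)=4 chase 'b': 4 ⇒ 11;  out=∅∪out(11)=∅
  fail(8) 'aaacb': from fail(7)=1 chase 'b': 1→0 ⇒ 0;  out={1}∪out(0)={1}
  fail(10) 'aaaad': from fail(9)=6 chase 'd': 6→5→4→0 ⇒ 0;  out={3}∪out(0)={3}
  fail(14) 'ababb': from fail(13)=11 chase 'b': 11→0 ⇒ 0;  out=∅∪out(0)=∅
  fail(15) 'ababbd': from fail(14)=0 chase 'd': 0 ⇒ 0;  out={4}∪out(0)={4}

Text stream:
[0] read 'a'  n0⇒n4
[1] read 'a'  n4⇒n5
[2] read 'a'  n5⇒n6
[3] read 'a'  n6⇒n9
[4] read 'd'  n9⇒n10  ** P3@[0:4]
[5] read 'a'  n10⇒n4 (fail-walked)
[6] read 'b'  n4⇒n11
[7] read 'b'  n11⇒n0 (fail-walked)
[8] read 'd'  n0⇒n0
[9] read 'b'  n0⇒n0
[10] read 'd'  n0⇒n0
[11] read 'c'  n0⇒n1  ** P2@[11:11]
[12] read 'd'  n1⇒n17  ** P6@[11:12]
[13] read 'a'  n17⇒n4 (fail-walked)
[14] read 'b'  n4⇒n11
[15] read 'b'  n11⇒n0 (fail-walked)
[16] read 'c'  n0⇒n1  ** P2@[16:16]
[17] read 'c'  n1⇒n2  ** P2@[17:17]
[18] read 'a'  n2⇒n16 (fail-walked)  ** P5@[17:18]
[19] read 'c'  n16⇒n1 (fail-walked)  ** P2@[19:19]
[20] read 'c'  n1⇒n2  ** P2@[20:20]
[21] read 'd'  n2⇒n3  ** P0@[19:21],P6@[20:21]
[22] read 'b'  n3⇒n0 (fail-walked)
[23] read 'b'  n0⇒n0
[24] read 'a'  n0⇒n4
[25] read 'b'  n4⇒n11
[26] read 'a'  n11⇒n12
[27] read 'b'  n12⇒n13
[28] read 'b'  n13⇒n14
[29] read 'd'  n14⇒n15  ** P4@[24:29]
[30] read 'd'  n15⇒n0 (fail-walked)
[31] read 'a'  n0⇒n4
[32] read 'c'  n4⇒n1 (fail-walked)  ** P2@[32:32]
[33] read 'd'  n1⇒n17  ** P6@[32:33]
[34] read 'b'  n17⇒n0 (fail-walked)
[35] read 'd'  n0⇒n0
[36] read 'c'  n0⇒n1  ** P2@[36:36]
[37] read 'c'  n1⇒n2  ** P2@[37:37]
[38] read 'd'  n2⇒n3  ** P0@[36:38],P6@[37:38]
[39] read 'a'  n3⇒n4 (fail-walked)
[40] read 'a'  n4⇒n5
[41] read 'a'  n5⇒n6
[42] read 'c'  n6⇒n7  ** P2@[42:42]
[43] read 'b'  n7⇒n8  ** P1@[39:43]
[44] read 'c'  n8⇒n1 (fail-walked)  ** P2@[44:44]
[45] read 'a'  n1⇒n16  ** P5@[44:45]
[46] read 'a'  n16⇒n5 (fail-walked)
[47] read 'a'  n5⇒n6
[48] read 'c'  n6⇒n7  ** P2@[48:48]
[49] read 'b'  n7⇒n8  ** P1@[45:49]
[50] read 'c'  n8⇒n1 (fail-walked)  ** P2@[50:50]
[51] read 'a'  n1⇒n16  ** P5@[50:51]
[52] read 'd'  n16⇒n0 (fail-walked)

Result: [[4,3],[11,2],[12,6],[16,2],[17,2],[18,5],[19,2],[20,2],[21,0],[21,6],[29,4],[32,2],[33,6],[36,2],[37,2],[38,0],[38,6],[42,2],[43,1],[44,2],[45,5],[48,2],[49,1],[50,2],[51,5]]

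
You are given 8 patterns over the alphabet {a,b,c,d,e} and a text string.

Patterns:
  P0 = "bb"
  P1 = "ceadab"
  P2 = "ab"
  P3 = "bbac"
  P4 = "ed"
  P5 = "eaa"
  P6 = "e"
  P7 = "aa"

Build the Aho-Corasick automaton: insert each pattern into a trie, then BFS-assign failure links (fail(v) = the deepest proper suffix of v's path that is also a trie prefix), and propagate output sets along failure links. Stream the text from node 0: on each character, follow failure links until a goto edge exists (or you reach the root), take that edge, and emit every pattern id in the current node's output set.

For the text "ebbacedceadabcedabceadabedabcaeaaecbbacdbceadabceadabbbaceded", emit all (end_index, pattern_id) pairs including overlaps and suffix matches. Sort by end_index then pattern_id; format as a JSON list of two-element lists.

Construct AC machine:
Trie (insert patterns):
  n0 'ε': a→9 b→1 c→3 e→13
  n1 'b': b→2
  n2 'bb': a→11  ←P0
  n3 'c': e→4
  n4 'ce': a→5
  n5 'cea': d→6
  n6 'cead': a→7
  n7 'ceada': b→8
  n8 'ceadab': ·  ←P1
  n9 'a': a→17 b→10
  n10 'ab': ·  ←P2
  n11 'bba': c→12
  n12 'bbac': ·  ←P3
  n13 'e': a→15 d→14  ←P6
  n14 'ed': ·  ←P4
  n15 'ea': a→16
  n16 'eaa': ·  ←P5
  n17 'aa': ·  ←P7

Failure links (BFS by depth):
  fail(1) 'b': from fail(0)=0 chase 'b': 0 ⇒ 0;  out=∅∪out(0)=∅
  fail(3) 'c': from fail(0)=0 chase 'c': 0 ⇒ 0;  out=∅∪out(0)=∅
  fail(9) 'a': from fail(0)=0 chase 'a': 0 ⇒ 0;  out=∅∪out(0)=∅
  fail(13) 'e': from fail(0)=0 chase 'e': 0 ⇒ 0;  out={6}∪out(0)={6}
  fail(2) 'bb': from fail(1)=0 chase 'b': 0 ⇒ 1;  out={0}∪out(1)={0}
  fail(4) 'ce': from fail(3)=0 chase 'e': 0 ⇒ 13;  out=∅∪out(13)={6}
  fail(10) 'ab': from fail(9)=0 chase 'b': 0 ⇒ 1;  out={2}∪out(1)={2}
  fail(14) 'ed': from fail(13)=0 chase 'd': 0 ⇒ 0;  out={4}∪out(0)={4}
  fail(15) 'ea': from fail(13)=0 chase 'a': 0 ⇒ 9;  out=∅∪out(9)=∅
  fail(17) 'aa': from fail(9)=0 chase 'a': 0 ⇒ 9;  out={7}∪out(9)={7}
  fail(5) 'cea': from fail(4)=13 chase 'a': 13 ⇒ 15;  out=∅∪out(15)=∅
  fail(11) 'bba': from fail(2)=1 chase 'a': 1→0 ⇒ 9;  out=∅∪out(9)=∅
  fail(16) 'eaa': from fail(15)=9 chase 'a': 9 ⇒ 17;  out={5}∪out(17)={5,7}
  fail(6) 'cead': from fail(5)=15 chase 'd': 15→9→0 ⇒ 0;  out=∅∪out(0)=∅
  fail(12) 'bbac': from fail(11)=9 chase 'c': 9→0 ⇒ 3;  out={3}∪out(3)={3}
  fail(7) 'ceada': from fail(6)=0 chase 'a': 0 ⇒ 9;  out=∅∪out(9)=∅
  fail(8) 'ceadab': from fail(7)=9 chase 'b': 9 ⇒ 10;  out={1}∪out(10)={1,2}

Run:
[0] read 'e'  n0⇒n13  emit P6@[0:0]
[1] read 'b'  n13⇒n1 (via fail)
[2] read 'b'  n1⇒n2  emit P0@[1:2]
[3] read 'a'  n2⇒n11
[4] read 'c'  n11⇒n12  emit P3@[1:4]
[5] read 'e'  n12⇒n4 (via fail)  emit P6@[5:5]
[6] read 'd'  n4⇒n14 (via fail)  emit P4@[5:6]
[7] read 'c'  n14⇒n3 (via fail)
[8] read 'e'  n3⇒n4  emit P6@[8:8]
[9] read 'a'  n4⇒n5
[10] read 'd'  n5⇒n6
[11] read 'a'  n6⇒n7
[12] read 'b'  n7⇒n8  emit P1@[7:12],P2@[11:12]
[13] read 'c'  n8⇒n3 (via fail)
[14] read 'e'  n3⇒n4  emit P6@[14:14]
[15] read 'd'  n4⇒n14 (via fail)  emit P4@[14:15]
[16] read 'a'  n14⇒n9 (via fail)
[17] read 'b'  n9⇒n10  emit P2@[16:17]
[18] read 'c'  n10⇒n3 (via fail)
[19] read 'e'  n3⇒n4  emit P6@[19:19]
[20] read 'a'  n4⇒n5
[21] read 'd'  n5⇒n6
[22] read 'a'  n6⇒n7
[23] read 'b'  n7⇒n8  emit P1@[18:23],P2@[22:23]
[24] read 'e'  n8⇒n13 (via fail)  emit P6@[24:24]
[25] read 'd'  n13⇒n14  emit P4@[24:25]
[26] read 'a'  n14⇒n9 (via fail)
[27] read 'b'  n9⇒n10  emit P2@[26:27]
[28] read 'c'  n10⇒n3 (via fail)
[29] read 'a'  n3⇒n9 (via fail)
[30] read 'e'  n9⇒n13 (via fail)  emit P6@[30:30]
[31] read 'a'  n13⇒n15
[32] read 'a'  n15⇒n16  emit P5@[30:32],P7@[31:32]
[33] read 'e'  n16⇒n13 (via fail)  emit P6@[33:33]
[34] read 'c'  n13⇒n3 (via fail)
[35] read 'b'  n3⇒n1 (via fail)
[36] read 'b'  n1⇒n2  emit P0@[35:36]
[37] read 'a'  n2⇒n11
[38] read 'c'  n11⇒n12  emit P3@[35:38]
[39] read 'd'  n12⇒n0 (via fail)
[40] read 'b'  n0⇒n1
[41] read 'c'  n1⇒n3 (via fail)
[42] read 'e'  n3⇒n4  emit P6@[42:42]
[43] read 'a'  n4⇒n5
[44] read 'd'  n5⇒n6
[45] read 'a'  n6⇒n7
[46] read 'b'  n7⇒n8  emit P1@[41:46],P2@[45:46]
[47] read 'c'  n8⇒n3 (via fail)
[48] read 'e'  n3⇒n4  emit P6@[48:48]
[49] read 'a'  n4⇒n5
[50] read 'd'  n5⇒n6
[51] read 'a'  n6⇒n7
[52] read 'b'  n7⇒n8  emit P1@[47:52],P2@[51:52]
[53] read 'b'  n8⇒n2 (via fail)  emit P0@[52:53]
[54] read 'b'  n2⇒n2 (via fail)  emit P0@[53:54]
[55] read 'a'  n2⇒n11
[56] read 'c'  n11⇒n12  emit P3@[53:56]
[57] read 'e'  n12⇒n4 (via fail)  emit P6@[57:57]
[58] read 'd'  n4⇒n14 (via fail)  emit P4@[57:58]
[59] read 'e'  n14⇒n13 (via fail)  emit P6@[59:59]
[60] read 'd'  n13⇒n14  emit P4@[59:60]

Result: [[0,6],[2,0],[4,3],[5,6],[6,4],[8,6],[12,1],[12,2],[14,6],[15,4],[17,2],[19,6],[23,1],[23,2],[24,6],[25,4],[27,2],[30,6],[32,5],[32,7],[33,6],[36,0],[38,3],[42,6],[46,1],[46,2],[48,6],[52,1],[52,2],[53,0],[54,0],[56,3],[57,6],[58,4],[59,6],[60,4]]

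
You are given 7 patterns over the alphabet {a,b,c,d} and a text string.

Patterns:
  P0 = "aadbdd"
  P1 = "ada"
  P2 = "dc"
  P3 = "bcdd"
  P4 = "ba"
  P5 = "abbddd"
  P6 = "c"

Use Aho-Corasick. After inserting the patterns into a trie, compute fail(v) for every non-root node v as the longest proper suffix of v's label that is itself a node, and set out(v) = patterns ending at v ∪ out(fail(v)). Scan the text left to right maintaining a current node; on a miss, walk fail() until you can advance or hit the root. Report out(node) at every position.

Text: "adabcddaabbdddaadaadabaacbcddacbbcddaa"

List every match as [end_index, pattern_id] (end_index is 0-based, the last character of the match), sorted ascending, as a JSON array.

Construct AC machine:
Trie (insert patterns):
  n0 'ε': a→1 b→11 c→21 d→9
  n1 'a': a→2 b→16 d→7
  n2 'aa': d→3
  n3 'aad': b→4
  n4 'aadb': d→5
  n5 'aadbd': d→6
  n6 'aadbdd': ·  [P0 ends]
  n7 'ad': a→8
  n8 'ada': ·  [P1 ends]
  n9 'd': c→10
  n10 'dc': ·  [P2 ends]
  n11 'b': a→15 c→12
  n12 'bc': d→13
  n13 'bcd': d→14
  n14 'bcdd': ·  [P3 ends]
  n15 'ba': ·  [P4 ends]
  n16 'ab': b→17
  n17 'abb': d→18
  n18 'abbd': d→19
  n19 'abbdd': d→20
  n20 'abbddd': ·  [P5 ends]
  n21 'c': ·  [P6 ends]

BFS fail/out derivation:
  fail(1) 'a': from fail(0)=0 chase 'a': 0 ⇒ 0;  out=∅∪out(0)=∅
  fail(9) 'd': from fail(0)=0 chase 'd': 0 ⇒ 0;  out=∅∪out(0)=∅
  fail(11) 'b': from fail(0)=0 chase 'b': 0 ⇒ 0;  out=∅∪out(0)=∅
  fail(21) 'c': from fail(0)=0 chase 'c': 0 ⇒ 0;  out={6}∪out(0)={6}
  fail(2) 'aa': from fail(1)=0 chase 'a': 0 ⇒ 1;  out=∅∪out(1)=∅
  fail(7) 'ad': from fail(1)=0 chase 'd': 0 ⇒ 9;  out=∅∪out(9)=∅
  fail(10) 'dc': from fail(9)=0 chase 'c': 0 ⇒ 21;  out={2}∪out(21)={2,6}
  fail(12) 'bc': from fail(11)=0 chase 'c': 0 ⇒ 21;  out=∅∪out(21)={6}
  fail(15) 'ba': from fail(11)=0 chase 'a': 0 ⇒ 1;  out={4}∪out(1)={4}
  fail(16) 'ab': from fail(1)=0 chase 'b': 0 ⇒ 11;  out=∅∪out(11)=∅
  fail(3) 'aad': from fail(2)=1 chase 'd': 1 ⇒ 7;  out=∅∪out(7)=∅
  fail(8) 'ada': from fail(7)=9 chase 'a': 9→0 ⇒ 1;  out={1}∪out(1)={1}
  fail(13) 'bcd': from fail(12)=21 chase 'd': 21→0 ⇒ 9;  out=∅∪out(9)=∅
  fail(17) 'abb': from fail(16)=11 chase 'b': 11→0 ⇒ 11;  out=∅∪out(11)=∅
  fail(4) 'aadb': from fail(3)=7 chase 'b': 7→9→0 ⇒ 11;  out=∅∪out(11)=∅
  fail(14) 'bcdd': from fail(13)=9 chase 'd': 9→0 ⇒ 9;  out={3}∪out(9)={3}
  fail(18) 'abbd': from fail(17)=11 chase 'd': 11→0 ⇒ 9;  out=∅∪out(9)=∅
  fail(5) 'aadbd': from fail(4)=11 chase 'd': 11→0 ⇒ 9;  out=∅∪out(9)=∅
  fail(19) 'abbdd': from fail(18)=9 chase 'd': 9→0 ⇒ 9;  out=∅∪out(9)=∅
  fail(6) 'aadbdd': from fail(5)=9 chase 'd': 9→0 ⇒ 9;  out={0}∪out(9)={0}
  fail(20) 'abbddd': from fail(19)=9 chase 'd': 9→0 ⇒ 9;  out={5}∪out(9)={5}

Text stream:
i=0 'a': node 0→1
i=1 'd': node 1→7
i=2 'a': node 7→8  → match P1@[0:2]
i=3 'b': node 8→16 (fail-walked)
i=4 'c': node 16→12 (fail-walked)  → match P6@[4:4]
i=5 'd': node 12→13
i=6 'd': node 13→14  → match P3@[3:6]
i=7 'a': node 14→1 (fail-walked)
i=8 'a': node 1→2
i=9 'b': node 2→16 (fail-walked)
i=10 'b': node 16→17
i=11 'd': node 17→18
i=12 'd': node 18→19
i=13 'd': node 19→20  → match P5@[8:13]
i=14 'a': node 20→1 (fail-walked)
i=15 'a': node 1→2
i=16 'd': node 2→3
i=17 'a': node 3→8 (fail-walked)  → match P1@[15:17]
i=18 'a': node 8→2 (fail-walked)
i=19 'd': node 2→3
i=20 'a': node 3→8 (fail-walked)  → match P1@[18:20]
i=21 'b': node 8→16 (fail-walked)
i=22 'a': node 16→15 (fail-walked)  → match P4@[21:22]
i=23 'a': node 15→2 (fail-walked)
i=24 'c': node 2→21 (fail-walked)  → match P6@[24:24]
i=25 'b': node 21→11 (fail-walked)
i=26 'c': node 11→12  → match P6@[26:26]
i=27 'd': node 12→13
i=28 'd': node 13→14  → match P3@[25:28]
i=29 'a': node 14→1 (fail-walked)
i=30 'c': node 1→21 (fail-walked)  → match P6@[30:30]
i=31 'b': node 21→11 (fail-walked)
i=32 'b': node 11→11 (fail-walked)
i=33 'c': node 11→12  → match P6@[33:33]
i=34 'd': node 12→13
i=35 'd': node 13→14  → match P3@[32:35]
i=36 'a': node 14→1 (fail-walked)
i=37 'a': node 1→2

Result: [[2,1],[4,6],[6,3],[13,5],[17,1],[20,1],[22,4],[24,6],[26,6],[28,3],[30,6],[33,6],[35,3]]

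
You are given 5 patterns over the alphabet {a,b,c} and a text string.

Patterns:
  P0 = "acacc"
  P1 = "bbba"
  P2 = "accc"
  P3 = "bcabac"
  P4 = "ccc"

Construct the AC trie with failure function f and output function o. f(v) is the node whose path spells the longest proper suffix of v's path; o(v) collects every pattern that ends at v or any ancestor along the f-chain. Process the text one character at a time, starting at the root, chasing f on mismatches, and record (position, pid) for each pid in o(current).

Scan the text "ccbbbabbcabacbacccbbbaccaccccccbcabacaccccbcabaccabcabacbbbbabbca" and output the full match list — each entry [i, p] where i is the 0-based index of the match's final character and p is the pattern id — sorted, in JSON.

Construct AC machine:
Trie (insert patterns):
  n0 'ε': a→1 b→6 c→17
  n1 'a': c→2
  n2 'ac': a→3 c→10
  n3 'aca': c→4
  n4 'acac': c→5
  n5 'acacc': ·  ←P0
  n6 'b': b→7 c→12
  n7 'bb': b→8
  n8 'bbb': a→9
  n9 'bbba': ·  ←P1
  n10 'acc': c→11
  n11 'accc': ·  ←P2
  n12 'bc': a→13
  n13 'bca': b→14
  n14 'bcab': a→15
  n15 'bcaba': c→16
  n16 'bcabac': ·  ←P3
  n17 'c': c→18
  n18 'cc': c→19
  n19 'ccc': ·  ←P4

Failure links (BFS by depth):
  n1('a'): parent n0 fail=0; on 'a' 0 → fail=0;  out ∅∪∅=∅
  n6('b'): parent n0 fail=0; on 'b' 0 → fail=0;  out ∅∪∅=∅
  n17('c'): parent n0 fail=0; on 'c' 0 → fail=0;  out ∅∪∅=∅
  n2('ac'): parent n1 fail=0; on 'c' 0 → fail=17;  out ∅∪∅=∅
  n7('bb'): parent n6 fail=0; on 'b' 0 → fail=6;  out ∅∪∅=∅
  n12('bc'): parent n6 fail=0; on 'c' 0 → fail=17;  out ∅∪∅=∅
  n18('cc'): parent n17 fail=0; on 'c' 0 → fail=17;  out ∅∪∅=∅
  n3('aca'): parent n2 fail=17; on 'a' 17→0 → fail=1;  out ∅∪∅=∅
  n8('bbb'): parent n7 fail=6; on 'b' 6 → fail=7;  out ∅∪∅=∅
  n10('acc'): parent n2 fail=17; on 'c' 17 → fail=18;  out ∅∪∅=∅
  n13('bca'): parent n12 fail=17; on 'a' 17→0 → fail=1;  out ∅∪∅=∅
  n19('ccc'): parent n18 fail=17; on 'c' 17 → fail=18;  out {4}∪∅={4}
  n4('acac'): parent n3 fail=1; on 'c' 1 → fail=2;  out ∅∪∅=∅
  n9('bbba'): parent n8 fail=7; on 'a' 7→6→0 → fail=1;  out {1}∪∅={1}
  n11('accc'): parent n10 fail=18; on 'c' 18 → fail=19;  out {2}∪{4}={2,4}
  n14('bcab'): parent n13 fail=1; on 'b' 1→0 → fail=6;  out ∅∪∅=∅
  n5('acacc'): parent n4 fail=2; on 'c' 2 → fail=10;  out {0}∪∅={0}
  n15('bcaba'): parent n14 fail=6; on 'a' 6→0 → fail=1;  out ∅∪∅=∅
  n16('bcabac'): parent n15 fail=1; on 'c' 1 → fail=2;  out {3}∪∅={3}

Run:
i=0 'c': node 0→17
i=1 'c': node 17→18
i=2 'b': node 18→6 (fail-walked)
i=3 'b': node 6→7
i=4 'b': node 7→8
i=5 'a': node 8→9  emit P1@[2:5]
i=6 'b': node 9→6 (fail-walked)
i=7 'b': node 6→7
i=8 'c': node 7→12 (fail-walked)
i=9 'a': node 12→13
i=10 'b': node 13→14
i=11 'a': node 14→15
i=12 'c': node 15→16  emit P3@[7:12]
i=13 'b': node 16→6 (fail-walked)
i=14 'a': node 6→1 (fail-walked)
i=15 'c': node 1→2
i=16 'c': node 2→10
i=17 'c': node 10→11  emit P2@[14:17],P4@[15:17]
i=18 'b': node 11→6 (fail-walked)
i=19 'b': node 6→7
i=20 'b': node 7→8
i=21 'a': node 8→9  emit P1@[18:21]
i=22 'c': node 9→2 (fail-walked)
i=23 'c': node 2→10
i=24 'a': node 10→1 (fail-walked)
i=25 'c': node 1→2
i=26 'c': node 2→10
i=27 'c': node 10→11  emit P2@[24:27],P4@[25:27]
i=28 'c': node 11→19 (fail-walked)  emit P4@[26:28]
i=29 'c': node 19→19 (fail-walked)  emit P4@[27:29]
i=30 'c': node 19→19 (fail-walked)  emit P4@[28:30]
i=31 'b': node 19→6 (fail-walked)
i=32 'c': node 6→12
i=33 'a': node 12→13
i=34 'b': node 13→14
i=35 'a': node 14→15
i=36 'c': node 15→16  emit P3@[31:36]
i=37 'a': node 16→3 (fail-walked)
i=38 'c': node 3→4
i=39 'c': node 4→5  emit P0@[35:39]
i=40 'c': node 5→11 (fail-walked)  emit P2@[37:40],P4@[38:40]
i=41 'c': node 11→19 (fail-walked)  emit P4@[39:41]
i=42 'b': node 19→6 (fail-walked)
i=43 'c': node 6→12
i=44 'a': node 12→13
i=45 'b': node 13→14
i=46 'a': node 14→15
i=47 'c': node 15→16  emit P3@[42:47]
i=48 'c': node 16→10 (fail-walked)
i=49 'a': node 10→1 (fail-walked)
i=50 'b': node 1→6 (fail-walked)
i=51 'c': node 6→12
i=52 'a': node 12→13
i=53 'b': node 13→14
i=54 'a': node 14→15
i=55 'c': node 15→16  emit P3@[50:55]
i=56 'b': node 16→6 (fail-walked)
i=57 'b': node 6→7
i=58 'b': node 7→8
i=59 'b': node 8→8 (fail-walked)
i=60 'a': node 8→9  emit P1@[57:60]
i=61 'b': node 9→6 (fail-walked)
i=62 'b': node 6→7
i=63 'c': node 7→12 (fail-walked)
i=64 'a': node 12→13

Result: [[5,1],[12,3],[17,2],[17,4],[21,1],[27,2],[27,4],[28,4],[29,4],[30,4],[36,3],[39,0],[40,2],[40,4],[41,4],[47,3],[55,3],[60,1]]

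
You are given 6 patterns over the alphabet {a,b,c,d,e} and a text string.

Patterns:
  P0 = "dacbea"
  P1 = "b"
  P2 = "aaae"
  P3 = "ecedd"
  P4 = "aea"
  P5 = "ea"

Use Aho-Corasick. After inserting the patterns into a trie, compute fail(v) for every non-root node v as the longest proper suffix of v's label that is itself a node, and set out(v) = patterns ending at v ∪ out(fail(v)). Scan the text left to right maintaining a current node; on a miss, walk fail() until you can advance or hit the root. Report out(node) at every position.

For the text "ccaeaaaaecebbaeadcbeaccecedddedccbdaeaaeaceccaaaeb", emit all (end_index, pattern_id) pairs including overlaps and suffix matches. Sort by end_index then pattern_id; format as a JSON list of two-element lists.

Build automaton:
Trie (insert patterns):
  0='ε' goto a→8 b→7 d→1 e→12
  1='d' goto a→2
  2='da' goto c→3
  3='dac' goto b→4
  4='dacb' goto e→5
  5='dacbe' goto a→6
  6='dacbea' goto ·  ←P0
  7='b' goto ·  ←P1
  8='a' goto a→9 e→17
  9='aa' goto a→10
  10='aaa' goto e→11
  11='aaae' goto ·  ←P2
  12='e' goto a→19 c→13
  13='ec' goto e→14
  14='ece' goto d→15
  15='eced' goto d→16
  16='ecedd' goto ·  ←P3
  17='ae' goto a→18
  18='aea' goto ·  ←P4
  19='ea' goto ·  ←P5

Failure links (BFS by depth):
  n1('d'): parent n0 fail=0; on 'd' 0 → fail=0;  out ∅∪∅=∅
  n7('b'): parent n0 fail=0; on 'b' 0 → fail=0;  out {1}∪∅={1}
  n8('a'): parent n0 fail=0; on 'a' 0 → fail=0;  out ∅∪∅=∅
  n12('e'): parent n0 fail=0; on 'e' 0 → fail=0;  out ∅∪∅=∅
  n2('da'): parent n1 fail=0; on 'a' 0 → fail=8;  out ∅∪∅=∅
  n9('aa'): parent n8 fail=0; on 'a' 0 → fail=8;  out ∅∪∅=∅
  n13('ec'): parent n12 fail=0; on 'c' 0 → fail=0;  out ∅∪∅=∅
  n17('ae'): parent n8 fail=0; on 'e' 0 → fail=12;  out ∅∪∅=∅
  n19('ea'): parent n12 fail=0; on 'a' 0 → fail=8;  out {5}∪∅={5}
  n3('dac'): parent n2 fail=8; on 'c' 8→0 → fail=0;  out ∅∪∅=∅
  n10('aaa'): parent n9 fail=8; on 'a' 8 → fail=9;  out ∅∪∅=∅
  n14('ece'): parent n13 fail=0; on 'e' 0 → fail=12;  out ∅∪∅=∅
  n18('aea'): parent n17 fail=12; on 'a' 12 → fail=19;  out {4}∪{5}={4,5}
  n4('dacb'): parent n3 fail=0; on 'b' 0 → fail=7;  out ∅∪{1}={1}
  n11('aaae'): parent n10 fail=9; on 'e' 9→8 → fail=17;  out {2}∪∅={2}
  n15('eced'): parent n14 fail=12; on 'd' 12→0 → fail=1;  out ∅∪∅=∅
  n5('dacbe'): parent n4 fail=7; on 'e' 7→0 → fail=12;  out ∅∪∅=∅
  n16('ecedd'): parent n15 fail=1; on 'd' 1→0 → fail=1;  out {3}∪∅={3}
  n6('dacbea'): parent n5 fail=12; on 'a' 12 → fail=19;  out {0}∪{5}={0,5}

Scan:
[0] read 'c'  n0⇒n0
[1] read 'c'  n0⇒n0
[2] read 'a'  n0⇒n8
[3] read 'e'  n8⇒n17
[4] read 'a'  n17⇒n18  → match P4@[2:4],P5@[3:4]
[5] read 'a'  n18⇒n9 ·f
[6] read 'a'  n9⇒n10
[7] read 'a'  n10⇒n10 ·f
[8] read 'e'  n10⇒n11  → match P2@[5:8]
[9] read 'c'  n11⇒n13 ·f
[10] read 'e'  n13⇒n14
[11] read 'b'  n14⇒n7 ·f  → match P1@[11:11]
[12] read 'b'  n7⇒n7 ·f  → match P1@[12:12]
[13] read 'a'  n7⇒n8 ·f
[14] read 'e'  n8⇒n17
[15] read 'a'  n17⇒n18  → match P4@[13:15],P5@[14:15]
[16] read 'd'  n18⇒n1 ·f
[17] read 'c'  n1⇒n0 ·f
[18] read 'b'  n0⇒n7  → match P1@[18:18]
[19] read 'e'  n7⇒n12 ·f
[20] read 'a'  n12⇒n19  → match P5@[19:20]
[21] read 'c'  n19⇒n0 ·f
[22] read 'c'  n0⇒n0
[23] read 'e'  n0⇒n12
[24] read 'c'  n12⇒n13
[25] read 'e'  n13⇒n14
[26] read 'd'  n14⇒n15
[27] read 'd'  n15⇒n16  → match P3@[23:27]
[28] read 'd'  n16⇒n1 ·f
[29] read 'e'  n1⇒n12 ·f
[30] read 'd'  n12⇒n1 ·f
[31] read 'c'  n1⇒n0 ·f
[32] read 'c'  n0⇒n0
[33] read 'b'  n0⇒n7  → match P1@[33:33]
[34] read 'd'  n7⇒n1 ·f
[35] read 'a'  n1⇒n2
[36] read 'e'  n2⇒n17 ·f
[37] read 'a'  n17⇒n18  → match P4@[35:37],P5@[36:37]
[38] read 'a'  n18⇒n9 ·f
[39] read 'e'  n9⇒n17 ·f
[40] read 'a'  n17⇒n18  → match P4@[38:40],P5@[39:40]
[41] read 'c'  n18⇒n0 ·f
[42] read 'e'  n0⇒n12
[43] read 'c'  n12⇒n13
[44] read 'c'  n13⇒n0 ·f
[45] read 'a'  n0⇒n8
[46] read 'a'  n8⇒n9
[47] read 'a'  n9⇒n10
[48] read 'e'  n10⇒n11  → match P2@[45:48]
[49] read 'b'  n11⇒n7 ·f  → match P1@[49:49]

All matches (sorted): [[4,4],[4,5],[8,2],[11,1],[12,1],[15,4],[15,5],[18,1],[20,5],[27,3],[33,1],[37,4],[37,5],[40,4],[40,5],[48,2],[49,1]]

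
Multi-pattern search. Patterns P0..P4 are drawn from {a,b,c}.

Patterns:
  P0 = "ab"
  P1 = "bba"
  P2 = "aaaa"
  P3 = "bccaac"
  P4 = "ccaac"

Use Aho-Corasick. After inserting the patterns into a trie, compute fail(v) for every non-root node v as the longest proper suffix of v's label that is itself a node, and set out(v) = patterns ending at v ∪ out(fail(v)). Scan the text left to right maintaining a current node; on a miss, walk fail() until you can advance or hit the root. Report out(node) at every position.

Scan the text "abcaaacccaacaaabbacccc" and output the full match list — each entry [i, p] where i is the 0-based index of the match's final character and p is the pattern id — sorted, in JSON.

Build:
Trie nodes:
  0='ε' goto a→1 b→3 c→14
  1='a' goto a→6 b→2
  2='ab' goto ·  [P0 ends]
  3='b' goto b→4 c→9
  4='bb' goto a→5
  5='bba' goto ·  [P1 ends]
  6='aa' goto a→7
  7='aaa' goto a→8
  8='aaaa' goto ·  [P2 ends]
  9='bc' goto c→10
  10='bcc' goto a→11
  11='bcca' goto a→12
  12='bccaa' goto c→13
  13='bccaac' goto ·  [P3 ends]
  14='c' goto c→15
  15='cc' goto a→16
  16='cca' goto a→17
  17='ccaa' goto c→18
  18='ccaac' goto ·  [P4 ends]

Failure links (BFS by depth):
  n1('a'): parent n0 fail=0; on 'a' 0 → fail=0;  out ∅∪∅=∅
  n3('b'): parent n0 fail=0; on 'b' 0 → fail=0;  out ∅∪∅=∅
  n14('c'): parent n0 fail=0; on 'c' 0 → fail=0;  out ∅∪∅=∅
  n2('ab'): parent n1 fail=0; on 'b' 0 → fail=3;  out {0}∪∅={0}
  n4('bb'): parent n3 fail=0; on 'b' 0 → fail=3;  out ∅∪∅=∅
  n6('aa'): parent n1 fail=0; on 'a' 0 → fail=1;  out ∅∪∅=∅
  n9('bc'): parent n3 fail=0; on 'c' 0 → fail=14;  out ∅∪∅=∅
  n15('cc'): parent n14 fail=0; on 'c' 0 → fail=14;  out ∅∪∅=∅
  n5('bba'): parent n4 fail=3; on 'a' 3→0 → fail=1;  out {1}∪∅={1}
  n7('aaa'): parent n6 fail=1; on 'a' 1 → fail=6;  out ∅∪∅=∅
  n10('bcc'): parent n9 fail=14; on 'c' 14 → fail=15;  out ∅∪∅=∅
  n16('cca'): parent n15 fail=14; on 'a' 14→0 → fail=1;  out ∅∪∅=∅
  n8('aaaa'): parent n7 fail=6; on 'a' 6 → fail=7;  out {2}∪∅={2}
  n11('bcca'): parent n10 fail=15; on 'a' 15 → fail=16;  out ∅∪∅=∅
  n17('ccaa'): parent n16 fail=1; on 'a' 1 → fail=6;  out ∅∪∅=∅
  n12('bccaa'): parent n11 fail=16; on 'a' 16 → fail=17;  out ∅∪∅=∅
  n18('ccaac'): parent n17 fail=6; on 'c' 6→1→0 → fail=14;  out {4}∪∅={4}
  n13('bccaac'): parent n12 fail=17; on 'c' 17 → fail=18;  out {3}∪{4}={3,4}

Text stream:
pos 0 'a': at 1
pos 1 'b': at 2  emit P0@[0:1]
pos 2 'c': at 9 (via fail)
pos 3 'a': at 1 (via fail)
pos 4 'a': at 6
pos 5 'a': at 7
pos 6 'c': at 14 (via fail)
pos 7 'c': at 15
pos 8 'c': at 15 (via fail)
pos 9 'a': at 16
pos 10 'a': at 17
pos 11 'c': at 18  emit P4@[7:11]
pos 12 'a': at 1 (via fail)
pos 13 'a': at 6
pos 14 'a': at 7
pos 15 'b': at 2 (via fail)  emit P0@[14:15]
pos 16 'b': at 4 (via fail)
pos 17 'a': at 5  emit P1@[15:17]
pos 18 'c': at 14 (via fail)
pos 19 'c': at 15
pos 20 'c': at 15 (via fail)
pos 21 'c': at 15 (via fail)

Matches: [[1,0],[11,4],[15,0],[17,1]]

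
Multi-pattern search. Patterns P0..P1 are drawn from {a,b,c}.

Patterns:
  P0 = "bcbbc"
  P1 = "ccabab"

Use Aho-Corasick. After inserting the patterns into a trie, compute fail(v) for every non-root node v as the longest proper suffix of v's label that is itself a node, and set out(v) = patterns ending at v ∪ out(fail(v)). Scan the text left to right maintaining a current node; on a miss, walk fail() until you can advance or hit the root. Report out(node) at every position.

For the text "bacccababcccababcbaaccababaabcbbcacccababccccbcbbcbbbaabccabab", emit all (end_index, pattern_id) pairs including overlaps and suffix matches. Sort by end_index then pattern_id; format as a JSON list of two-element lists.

Construct AC machine:
Trie (insert patterns):
  n0 'ε': b→1 c→6
  n1 'b': c→2
  n2 'bc': b→3
  n3 'bcb': b→4
  n4 'bcbb': c→5
  n5 'bcbbc': ·  ←P0
  n6 'c': c→7
  n7 'cc': a→8
  n8 'cca': b→9
  n9 'ccab': a→10
  n10 'ccaba': b→11
  n11 'ccabab': ·  ←P1

BFS fail/out derivation:
  n1('b'): parent n0 fail=0; on 'b' 0 → fail=0;  out ∅∪∅=∅
  n6('c'): parent n0 fail=0; on 'c' 0 → fail=0;  out ∅∪∅=∅
  n2('bc'): parent n1 fail=0; on 'c' 0 → fail=6;  out ∅∪∅=∅
  n7('cc'): parent n6 fail=0; on 'c' 0 → fail=6;  out ∅∪∅=∅
  n3('bcb'): parent n2 fail=6; on 'b' 6→0 → fail=1;  out ∅∪∅=∅
  n8('cca'): parent n7 fail=6; on 'a' 6→0 → fail=0;  out ∅∪∅=∅
  n4('bcbb'): parent n3 fail=1; on 'b' 1→0 → fail=1;  out ∅∪∅=∅
  n9('ccab'): parent n8 fail=0; on 'b' 0 → fail=1;  out ∅∪∅=∅
  n5('bcbbc'): parent n4 fail=1; on 'c' 1 → fail=2;  out {0}∪∅={0}
  n10('ccaba'): parent n9 fail=1; on 'a' 1→0 → fail=0;  out ∅∪∅=∅
  n11('ccabab'): parent n10 fail=0; on 'b' 0 → fail=1;  out {1}∪∅={1}

Run:
[0] read 'b'  n0⇒n1
[1] read 'a'  n1⇒n0 (via fail)
[2] read 'c'  n0⇒n6
[3] read 'c'  n6⇒n7
[4] read 'c'  n7⇒n7 (via fail)
[5] read 'a'  n7⇒n8
[6] read 'b'  n8⇒n9
[7] read 'a'  n9⇒n10
[8] read 'b'  n10⇒n11  emit P1@[3:8]
[9] read 'c'  n11⇒n2 (via fail)
[10] read 'c'  n2⇒n7 (via fail)
[11] read 'c'  n7⇒n7 (via fail)
[12] read 'a'  n7⇒n8
[13] read 'b'  n8⇒n9
[14] read 'a'  n9⇒n10
[15] read 'b'  n10⇒n11  emit P1@[10:15]
[16] read 'c'  n11⇒n2 (via fail)
[17] read 'b'  n2⇒n3
[18] read 'a'  n3⇒n0 (via fail)
[19] read 'a'  n0⇒n0
[20] read 'c'  n0⇒n6
[21] read 'c'  n6⇒n7
[22] read 'a'  n7⇒n8
[23] read 'b'  n8⇒n9
[24] read 'a'  n9⇒n10
[25] read 'b'  n10⇒n11  emit P1@[20:25]
[26] read 'a'  n11⇒n0 (via fail)
[27] read 'a'  n0⇒n0
[28] read 'b'  n0⇒n1
[29] read 'c'  n1⇒n2
[30] read 'b'  n2⇒n3
[31] read 'b'  n3⇒n4
[32] read 'c'  n4⇒n5  emit P0@[28:32]
[33] read 'a'  n5⇒n0 (via fail)
[34] read 'c'  n0⇒n6
[35] read 'c'  n6⇒n7
[36] read 'c'  n7⇒n7 (via fail)
[37] read 'a'  n7⇒n8
[38] read 'b'  n8⇒n9
[39] read 'a'  n9⇒n10
[40] read 'b'  n10⇒n11  emit P1@[35:40]
[41] read 'c'  n11⇒n2 (via fail)
[42] read 'c'  n2⇒n7 (via fail)
[43] read 'c'  n7⇒n7 (via fail)
[44] read 'c'  n7⇒n7 (via fail)
[45] read 'b'  n7⇒n1 (via fail)
[46] read 'c'  n1⇒n2
[47] read 'b'  n2⇒n3
[48] read 'b'  n3⇒n4
[49] read 'c'  n4⇒n5  emit P0@[45:49]
[50] read 'b'  n5⇒n3 (via fail)
[51] read 'b'  n3⇒n4
[52] read 'b'  n4⇒n1 (via fail)
[53] read 'a'  n1⇒n0 (via fail)
[54] read 'a'  n0⇒n0
[55] read 'b'  n0⇒n1
[56] read 'c'  n1⇒n2
[57] read 'c'  n2⇒n7 (via fail)
[58] read 'a'  n7⇒n8
[59] read 'b'  n8⇒n9
[60] read 'a'  n9⇒n10
[61] read 'b'  n10⇒n11  emit P1@[56:61]

Result: [[8,1],[15,1],[25,1],[32,0],[40,1],[49,0],[61,1]]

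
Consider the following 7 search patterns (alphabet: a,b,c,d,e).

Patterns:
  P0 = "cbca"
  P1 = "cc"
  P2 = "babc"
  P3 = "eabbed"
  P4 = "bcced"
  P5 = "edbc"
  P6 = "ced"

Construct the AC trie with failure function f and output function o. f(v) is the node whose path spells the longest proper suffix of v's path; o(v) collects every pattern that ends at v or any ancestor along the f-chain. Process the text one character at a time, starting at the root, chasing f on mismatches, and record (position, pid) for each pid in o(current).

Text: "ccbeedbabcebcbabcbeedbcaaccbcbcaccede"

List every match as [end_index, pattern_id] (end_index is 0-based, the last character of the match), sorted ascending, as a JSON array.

Construct AC machine:
Trie nodes:
  0='ε' goto b→6 c→1 e→10
  1='c' goto b→2 c→5 e→23
  2='cb' goto c→3
  3='cbc' goto a→4
  4='cbca' goto ·  ←P0
  5='cc' goto ·  ←P1
  6='b' goto a→7 c→16
  7='ba' goto b→8
  8='bab' goto c→9
  9='babc' goto ·  ←P2
  10='e' goto a→11 d→20
  11='ea' goto b→12
  12='eab' goto b→13
  13='eabb' goto e→14
  14='eabbe' goto d→15
  15='eabbed' goto ·  ←P3
  16='bc' goto c→17
  17='bcc' goto e→18
  18='bcce' goto d→19
  19='bcced' goto ·  ←P4
  20='ed' goto b→21
  21='edb' goto c→22
  22='edbc' goto ·  ←P5
  23='ce' goto d→24
  24='ced' goto ·  ←P6

Failure links (BFS by depth):
  n1('c'): parent n0 fail=0; on 'c' 0 → fail=0;  out ∅∪∅=∅
  n6('b'): parent n0 fail=0; on 'b' 0 → fail=0;  out ∅∪∅=∅
  n10('e'): parent n0 fail=0; on 'e' 0 → fail=0;  out ∅∪∅=∅
  n2('cb'): parent n1 fail=0; on 'b' 0 → fail=6;  out ∅∪∅=∅
  n5('cc'): parent n1 fail=0; on 'c' 0 → fail=1;  out {1}∪∅={1}
  n7('ba'): parent n6 fail=0; on 'a' 0 → fail=0;  out ∅∪∅=∅
  n11('ea'): parent n10 fail=0; on 'a' 0 → fail=0;  out ∅∪∅=∅
  n16('bc'): parent n6 fail=0; on 'c' 0 → fail=1;  out ∅∪∅=∅
  n20('ed'): parent n10 fail=0; on 'd' 0 → fail=0;  out ∅∪∅=∅
  n23('ce'): parent n1 fail=0; on 'e' 0 → fail=10;  out ∅∪∅=∅
  n3('cbc'): parent n2 fail=6; on 'c' 6 → fail=16;  out ∅∪∅=∅
  n8('bab'): parent n7 fail=0; on 'b' 0 → fail=6;  out ∅∪∅=∅
  n12('eab'): parent n11 fail=0; on 'b' 0 → fail=6;  out ∅∪∅=∅
  n17('bcc'): parent n16 fail=1; on 'c' 1 → fail=5;  out ∅∪{1}={1}
  n21('edb'): parent n20 fail=0; on 'b' 0 → fail=6;  out ∅∪∅=∅
  n24('ced'): parent n23 fail=10; on 'd' 10 → fail=20;  out {6}∪∅={6}
  n4('cbca'): parent n3 fail=16; on 'a' 16→1→0 → fail=0;  out {0}∪∅={0}
  n9('babc'): parent n8 fail=6; on 'c' 6 → fail=16;  out {2}∪∅={2}
  n13('eabb'): parent n12 fail=6; on 'b' 6→0 → fail=6;  out ∅∪∅=∅
  n18('bcce'): parent n17 fail=5; on 'e' 5→1 → fail=23;  out ∅∪∅=∅
  n22('edbc'): parent n21 fail=6; on 'c' 6 → fail=16;  out {5}∪∅={5}
  n14('eabbe'): parent n13 fail=6; on 'e' 6→0 → fail=10;  out ∅∪∅=∅
  n19('bcced'): parent n18 fail=23; on 'd' 23 → fail=24;  out {4}∪{6}={4,6}
  n15('eabbed'): parent n14 fail=10; on 'd' 10 → fail=20;  out {3}∪∅={3}

Text stream:
[0] read 'c'  n0⇒n1
[1] read 'c'  n1⇒n5  → match P1@[0:1]
[2] read 'b'  n5⇒n2 ·f
[3] read 'e'  n2⇒n10 ·f
[4] read 'e'  n10⇒n10 ·f
[5] read 'd'  n10⇒n20
[6] read 'b'  n20⇒n21
[7] read 'a'  n21⇒n7 ·f
[8] read 'b'  n7⇒n8
[9] read 'c'  n8⇒n9  → match P2@[6:9]
[10] read 'e'  n9⇒n23 ·f
[11] read 'b'  n23⇒n6 ·f
[12] read 'c'  n6⇒n16
[13] read 'b'  n16⇒n2 ·f
[14] read 'a'  n2⇒n7 ·f
[15] read 'b'  n7⇒n8
[16] read 'c'  n8⇒n9  → match P2@[13:16]
[17] read 'b'  n9⇒n2 ·f
[18] read 'e'  n2⇒n10 ·f
[19] read 'e'  n10⇒n10 ·f
[20] read 'd'  n10⇒n20
[21] read 'b'  n20⇒n21
[22] read 'c'  n21⇒n22  → match P5@[19:22]
[23] read 'a'  n22⇒n0 ·f
[24] read 'a'  n0⇒n0
[25] read 'c'  n0⇒n1
[26] read 'c'  n1⇒n5  → match P1@[25:26]
[27] read 'b'  n5⇒n2 ·f
[28] read 'c'  n2⇒n3
[29] read 'b'  n3⇒n2 ·f
[30] read 'c'  n2⇒n3
[31] read 'a'  n3⇒n4  → match P0@[28:31]
[32] read 'c'  n4⇒n1 ·f
[33] read 'c'  n1⇒n5  → match P1@[32:33]
[34] read 'e'  n5⇒n23 ·f
[35] read 'd'  n23⇒n24  → match P6@[33:35]
[36] read 'e'  n24⇒n10 ·f

Matches: [[1,1],[9,2],[16,2],[22,5],[26,1],[31,0],[33,1],[35,6]]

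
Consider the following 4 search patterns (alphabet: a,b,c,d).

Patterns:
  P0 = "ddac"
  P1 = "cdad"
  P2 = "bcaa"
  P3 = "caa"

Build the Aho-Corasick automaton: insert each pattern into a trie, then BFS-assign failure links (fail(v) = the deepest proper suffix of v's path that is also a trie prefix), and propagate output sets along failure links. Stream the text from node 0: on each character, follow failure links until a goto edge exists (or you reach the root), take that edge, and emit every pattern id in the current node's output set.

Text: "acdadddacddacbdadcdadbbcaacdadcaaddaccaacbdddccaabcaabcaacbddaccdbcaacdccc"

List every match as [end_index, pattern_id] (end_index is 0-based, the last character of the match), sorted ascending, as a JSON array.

Construct AC machine:
Trie nodes:
  0='ε' goto b→9 c→5 d→1
  1='d' goto d→2
  2='dd' goto a→3
  3='dda' goto c→4
  4='ddac' goto ·  ←P0
  5='c' goto a→13 d→6
  6='cd' goto a→7
  7='cda' goto d→8
  8='cdad' goto ·  ←P1
  9='b' goto c→10
  10='bc' goto a→11
  11='bca' goto a→12
  12='bcaa' goto ·  ←P2
  13='ca' goto a→14
  14='caa' goto ·  ←P3

Failure links (BFS by depth):
  n1('d'): parent n0 fail=0; on 'd' 0 → fail=0;  out ∅∪∅=∅
  n5('c'): parent n0 fail=0; on 'c' 0 → fail=0;  out ∅∪∅=∅
  n9('b'): parent n0 fail=0; on 'b' 0 → fail=0;  out ∅∪∅=∅
  n2('dd'): parent n1 fail=0; on 'd' 0 → fail=1;  out ∅∪∅=∅
  n6('cd'): parent n5 fail=0; on 'd' 0 → fail=1;  out ∅∪∅=∅
  n10('bc'): parent n9 fail=0; on 'c' 0 → fail=5;  out ∅∪∅=∅
  n13('ca'): parent n5 fail=0; on 'a' 0 → fail=0;  out ∅∪∅=∅
  n3('dda'): parent n2 fail=1; on 'a' 1→0 → fail=0;  out ∅∪∅=∅
  n7('cda'): parent n6 fail=1; on 'a' 1→0 → fail=0;  out ∅∪∅=∅
  n11('bca'): parent n10 fail=5; on 'a' 5 → fail=13;  out ∅∪∅=∅
  n14('caa'): parent n13 fail=0; on 'a' 0 → fail=0;  out {3}∪∅={3}
  n4('ddac'): parent n3 fail=0; on 'c' 0 → fail=5;  out {0}∪∅={0}
  n8('cdad'): parent n7 fail=0; on 'd' 0 → fail=1;  out {1}∪∅={1}
  n12('bcaa'): parent n11 fail=13; on 'a' 13 → fail=14;  out {2}∪{3}={2,3}

Run:
i=0 'a': node 0→0
i=1 'c': node 0→5
i=2 'd': node 5→6
i=3 'a': node 6→7
i=4 'd': node 7→8  ** P1@[1:4]
i=5 'd': node 8→2 (via fail)
i=6 'd': node 2→2 (via fail)
i=7 'a': node 2→3
i=8 'c': node 3→4  ** P0@[5:8]
i=9 'd': node 4→6 (via fail)
i=10 'd': node 6→2 (via fail)
i=11 'a': node 2→3
i=12 'c': node 3→4  ** P0@[9:12]
i=13 'b': node 4→9 (via fail)
i=14 'd': node 9→1 (via fail)
i=15 'a': node 1→0 (via fail)
i=16 'd': node 0→1
i=17 'c': node 1→5 (via fail)
i=18 'd': node 5→6
i=19 'a': node 6→7
i=20 'd': node 7→8  ** P1@[17:20]
i=21 'b': node 8→9 (via fail)
i=22 'b': node 9→9 (via fail)
i=23 'c': node 9→10
i=24 'a': node 10→11
i=25 'a': node 11→12  ** P2@[22:25],P3@[23:25]
i=26 'c': node 12→5 (via fail)
i=27 'd': node 5→6
i=28 'a': node 6→7
i=29 'd': node 7→8  ** P1@[26:29]
i=30 'c': node 8→5 (via fail)
i=31 'a': node 5→13
i=32 'a': node 13→14  ** P3@[30:32]
i=33 'd': node 14→1 (via fail)
i=34 'd': node 1→2
i=35 'a': node 2→3
i=36 'c': node 3→4  ** P0@[33:36]
i=37 'c': node 4→5 (via fail)
i=38 'a': node 5→13
i=39 'a': node 13→14  ** P3@[37:39]
i=40 'c': node 14→5 (via fail)
i=41 'b': node 5→9 (via fail)
i=42 'd': node 9→1 (via fail)
i=43 'd': node 1→2
i=44 'd': node 2→2 (via fail)
i=45 'c': node 2→5 (via fail)
i=46 'c': node 5→5 (via fail)
i=47 'a': node 5→13
i=48 'a': node 13→14  ** P3@[46:48]
i=49 'b': node 14→9 (via fail)
i=50 'c': node 9→10
i=51 'a': node 10→11
i=52 'a': node 11→12  ** P2@[49:52],P3@[50:52]
i=53 'b': node 12→9 (via fail)
i=54 'c': node 9→10
i=55 'a': node 10→11
i=56 'a': node 11→12  ** P2@[53:56],P3@[54:56]
i=57 'c': node 12→5 (via fail)
i=58 'b': node 5→9 (via fail)
i=59 'd': node 9→1 (via fail)
i=60 'd': node 1→2
i=61 'a': node 2→3
i=62 'c': node 3→4  ** P0@[59:62]
i=63 'c': node 4→5 (via fail)
i=64 'd': node 5→6
i=65 'b': node 6→9 (via fail)
i=66 'c': node 9→10
i=67 'a': node 10→11
i=68 'a': node 11→12  ** P2@[65:68],P3@[66:68]
i=69 'c': node 12→5 (via fail)
i=70 'd': node 5→6
i=71 'c': node 6→5 (via fail)
i=72 'c': node 5→5 (via fail)
i=73 'c': node 5→5 (via fail)

All matches (sorted): [[4,1],[8,0],[12,0],[20,1],[25,2],[25,3],[29,1],[32,3],[36,0],[39,3],[48,3],[52,2],[52,3],[56,2],[56,3],[62,0],[68,2],[68,3]]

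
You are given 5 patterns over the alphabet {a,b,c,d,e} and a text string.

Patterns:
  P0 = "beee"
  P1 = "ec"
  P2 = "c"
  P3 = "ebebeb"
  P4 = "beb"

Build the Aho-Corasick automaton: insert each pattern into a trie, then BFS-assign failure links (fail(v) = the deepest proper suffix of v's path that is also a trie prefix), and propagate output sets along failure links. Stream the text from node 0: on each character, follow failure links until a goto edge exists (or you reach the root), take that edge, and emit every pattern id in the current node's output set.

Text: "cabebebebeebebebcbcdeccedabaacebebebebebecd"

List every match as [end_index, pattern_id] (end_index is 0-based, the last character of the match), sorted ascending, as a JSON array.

Construct AC machine:
Trie nodes:
  n0 'ε': b→1 c→7 e→5
  n1 'b': e→2
  n2 'be': b→13 e→3
  n3 'bee': e→4
  n4 'beee': ·  ←P0
  n5 'e': b→8 c→6
  n6 'ec': ·  ←P1
  n7 'c': ·  ←P2
  n8 'eb': e→9
  n9 'ebe': b→10
  n10 'ebeb': e→11
  n11 'ebebe': b→12
  n12 'ebebeb': ·  ←P3
  n13 'beb': ·  ←P4

Failure links (BFS by depth):
  fail(1) 'b': from fail(0)=0 chase 'b': 0 ⇒ 0;  out=∅∪out(0)=∅
  fail(5) 'e': from fail(0)=0 chase 'e': 0 ⇒ 0;  out=∅∪out(0)=∅
  fail(7) 'c': from fail(0)=0 chase 'c': 0 ⇒ 0;  out={2}∪out(0)={2}
  fail(2) 'be': from fail(1)=0 chase 'e': 0 ⇒ 5;  out=∅∪out(5)=∅
  fail(6) 'ec': from fail(5)=0 chase 'c': 0 ⇒ 7;  out={1}∪out(7)={1,2}
  fail(8) 'eb': from fail(5)=0 chase 'b': 0 ⇒ 1;  out=∅∪out(1)=∅
  fail(3) 'bee': from fail(2)=5 chase 'e': 5→0 ⇒ 5;  out=∅∪out(5)=∅
  fail(9) 'ebe': from fail(8)=1 chase 'e': 1 ⇒ 2;  out=∅∪out(2)=∅
  fail(13) 'beb': from fail(2)=5 chase 'b': 5 ⇒ 8;  out={4}∪out(8)={4}
  fail(4) 'beee': from fail(3)=5 chase 'e': 5→0 ⇒ 5;  out={0}∪out(5)={0}
  fail(10) 'ebeb': from fail(9)=2 chase 'b': 2 ⇒ 13;  out=∅∪out(13)={4}
  fail(11) 'ebebe': from fail(10)=13 chase 'e': 13→8 ⇒ 9;  out=∅∪out(9)=∅
  fail(12) 'ebebeb': from fail(11)=9 chase 'b': 9 ⇒ 10;  out={3}∪out(10)={3,4}

Run:
i=0 'c': node 0→7  → match P2@[0:0]
i=1 'a': node 7→0 (via fail)
i=2 'b': node 0→1
i=3 'e': node 1→2
i=4 'b': node 2→13  → match P4@[2:4]
i=5 'e': node 13→9 (via fail)
i=6 'b': node 9→10  → match P4@[4:6]
i=7 'e': node 10→11
i=8 'b': node 11→12  → match P3@[3:8],P4@[6:8]
i=9 'e': node 12→11 (via fail)
i=10 'e': node 11→3 (via fail)
i=11 'b': node 3→8 (via fail)
i=12 'e': node 8→9
i=13 'b': node 9→10  → match P4@[11:13]
i=14 'e': node 10→11
i=15 'b': node 11→12  → match P3@[10:15],P4@[13:15]
i=16 'c': node 12→7 (via fail)  → match P2@[16:16]
i=17 'b': node 7→1 (via fail)
i=18 'c': node 1→7 (via fail)  → match P2@[18:18]
i=19 'd': node 7→0 (via fail)
i=20 'e': node 0→5
i=21 'c': node 5→6  → match P1@[20:21],P2@[21:21]
i=22 'c': node 6→7 (via fail)  → match P2@[22:22]
i=23 'e': node 7→5 (via fail)
i=24 'd': node 5→0 (via fail)
i=25 'a': node 0→0
i=26 'b': node 0→1
i=27 'a': node 1→0 (via fail)
i=28 'a': node 0→0
i=29 'c': node 0→7  → match P2@[29:29]
i=30 'e': node 7→5 (via fail)
i=31 'b': node 5→8
i=32 'e': node 8→9
i=33 'b': node 9→10  → match P4@[31:33]
i=34 'e': node 10→11
i=35 'b': node 11→12  → match P3@[30:35],P4@[33:35]
i=36 'e': node 12→11 (via fail)
i=37 'b': node 11→12  → match P3@[32:37],P4@[35:37]
i=38 'e': node 12→11 (via fail)
i=39 'b': node 11→12  → match P3@[34:39],P4@[37:39]
i=40 'e': node 12→11 (via fail)
i=41 'c': node 11→6 (via fail)  → match P1@[40:41],P2@[41:41]
i=42 'd': node 6→0 (via fail)

Matches: [[0,2],[4,4],[6,4],[8,3],[8,4],[13,4],[15,3],[15,4],[16,2],[18,2],[21,1],[21,2],[22,2],[29,2],[33,4],[35,3],[35,4],[37,3],[37,4],[39,3],[39,4],[41,1],[41,2]]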